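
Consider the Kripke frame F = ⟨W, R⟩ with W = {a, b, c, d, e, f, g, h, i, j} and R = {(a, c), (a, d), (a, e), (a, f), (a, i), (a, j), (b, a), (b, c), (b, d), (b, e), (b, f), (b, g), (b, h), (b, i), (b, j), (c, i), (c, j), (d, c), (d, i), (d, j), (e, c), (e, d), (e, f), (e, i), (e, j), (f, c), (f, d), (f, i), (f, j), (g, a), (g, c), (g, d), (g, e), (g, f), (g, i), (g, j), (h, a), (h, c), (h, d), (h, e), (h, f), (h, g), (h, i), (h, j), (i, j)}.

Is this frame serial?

No

Serial: no — j has no R-successor.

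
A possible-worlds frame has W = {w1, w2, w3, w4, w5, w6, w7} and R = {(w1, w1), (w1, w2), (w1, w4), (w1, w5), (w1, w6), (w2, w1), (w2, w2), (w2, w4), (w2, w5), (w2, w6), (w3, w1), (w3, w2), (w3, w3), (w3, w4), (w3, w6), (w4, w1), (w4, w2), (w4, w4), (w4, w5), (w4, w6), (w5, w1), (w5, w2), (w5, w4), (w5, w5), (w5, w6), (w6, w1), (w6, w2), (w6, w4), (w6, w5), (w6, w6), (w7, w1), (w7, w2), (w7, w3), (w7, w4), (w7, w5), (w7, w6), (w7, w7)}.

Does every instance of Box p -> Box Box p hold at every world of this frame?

By correspondence theory, 4 is valid on a frame iff R is transitive.
Transitive: no — w3 R w1 and w1 R w5, but not w3 R w5.

No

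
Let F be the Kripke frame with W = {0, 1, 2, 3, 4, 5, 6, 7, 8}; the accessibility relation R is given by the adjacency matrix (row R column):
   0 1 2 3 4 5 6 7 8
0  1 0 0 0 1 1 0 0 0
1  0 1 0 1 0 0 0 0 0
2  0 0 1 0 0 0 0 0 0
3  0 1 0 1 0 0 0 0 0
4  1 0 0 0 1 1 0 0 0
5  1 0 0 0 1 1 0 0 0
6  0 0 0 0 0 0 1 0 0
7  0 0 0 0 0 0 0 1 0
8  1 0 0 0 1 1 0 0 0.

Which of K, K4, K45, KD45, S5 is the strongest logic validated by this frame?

KD45

Transitive (axiom 4): yes — every two-step R-path is closed by a direct edge.
Euclidean (axiom 5): yes — any two successors of a common world are R-related.
Serial (axiom D): yes — every world has a successor (e.g. 0 R 0).
Reflexive (axiom T): no — 8 is not related to itself.
So F validates K, K4, K45, KD45; S5 would additionally require R to be reflexive. The strongest is KD45.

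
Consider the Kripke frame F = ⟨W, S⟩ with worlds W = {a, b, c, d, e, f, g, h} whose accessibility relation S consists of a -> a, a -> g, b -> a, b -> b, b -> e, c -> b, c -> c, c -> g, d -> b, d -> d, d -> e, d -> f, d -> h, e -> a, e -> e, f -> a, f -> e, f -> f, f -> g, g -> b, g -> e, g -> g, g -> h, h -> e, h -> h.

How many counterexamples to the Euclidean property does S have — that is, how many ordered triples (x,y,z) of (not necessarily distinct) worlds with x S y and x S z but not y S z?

Enumerating: (a,g,a), (b,a,b), (b,a,e), (b,e,b), (c,b,c), (c,b,g), (c,g,c), (d,b,d), (d,b,f), (d,b,h), (d,e,b), (d,e,d), … and 23 more.
Total: 35.

35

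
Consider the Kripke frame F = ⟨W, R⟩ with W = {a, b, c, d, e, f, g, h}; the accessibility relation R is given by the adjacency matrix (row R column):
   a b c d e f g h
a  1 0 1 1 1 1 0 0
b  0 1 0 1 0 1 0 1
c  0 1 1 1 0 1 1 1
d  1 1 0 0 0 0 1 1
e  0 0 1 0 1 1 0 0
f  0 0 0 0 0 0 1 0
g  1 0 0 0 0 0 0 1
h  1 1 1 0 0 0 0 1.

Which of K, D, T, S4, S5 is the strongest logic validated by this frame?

D

Serial (axiom D): yes — every world has a successor (e.g. a R a).
Reflexive (axiom T): no — d is not related to itself.
Transitive (axiom 4): no — a R c and c R b, but not a R b.
Euclidean (axiom 5): no — a R c and a R e, but not c R e.
So F validates K, D; T would additionally require R to be reflexive. The strongest is D.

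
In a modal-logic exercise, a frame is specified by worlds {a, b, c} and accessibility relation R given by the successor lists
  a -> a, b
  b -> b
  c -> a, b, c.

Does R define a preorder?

Yes

Reflexive: yes — every world is R-related to itself.
Transitive: yes — every two-step R-path is closed by a direct edge.
So R is a preorder.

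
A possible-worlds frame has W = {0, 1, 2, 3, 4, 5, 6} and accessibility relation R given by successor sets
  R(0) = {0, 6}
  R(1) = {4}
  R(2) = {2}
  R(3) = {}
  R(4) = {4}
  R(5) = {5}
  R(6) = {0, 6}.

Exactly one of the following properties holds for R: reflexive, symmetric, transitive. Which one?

transitive

Reflexive: no — 1 is not related to itself.
Symmetric: no — 1 R 4 but not 4 R 1.
Transitive: yes — every two-step R-path is closed by a direct edge.
Only transitive holds.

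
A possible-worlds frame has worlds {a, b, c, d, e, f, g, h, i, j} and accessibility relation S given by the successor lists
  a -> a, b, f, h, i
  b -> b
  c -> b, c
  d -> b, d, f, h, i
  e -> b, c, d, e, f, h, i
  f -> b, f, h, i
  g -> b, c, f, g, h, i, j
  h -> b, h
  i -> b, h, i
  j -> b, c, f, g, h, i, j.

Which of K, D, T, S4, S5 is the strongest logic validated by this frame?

S4

Serial (axiom D): yes — every world has a successor (e.g. a S a).
Reflexive (axiom T): yes — every world is S-related to itself.
Transitive (axiom 4): yes — every two-step S-path is closed by a direct edge.
Euclidean (axiom 5): no — a S b and a S f, but not b S f.
So F validates K, D, T, S4; S5 would additionally require S to be Euclidean. The strongest is S4.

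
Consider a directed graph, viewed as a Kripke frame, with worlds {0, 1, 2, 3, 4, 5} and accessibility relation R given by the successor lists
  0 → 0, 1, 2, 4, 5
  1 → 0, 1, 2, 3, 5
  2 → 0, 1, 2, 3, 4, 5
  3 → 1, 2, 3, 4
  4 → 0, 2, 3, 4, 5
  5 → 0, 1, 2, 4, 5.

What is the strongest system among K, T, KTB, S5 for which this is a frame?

KTB

Reflexive (axiom T): yes — every world is R-related to itself.
Symmetric (axiom B): yes — every pair in R has its reverse in R.
Euclidean (axiom 5): no — 0 R 1 and 0 R 4, but not 1 R 4.
So F validates K, T, KTB; S5 would additionally require R to be Euclidean. The strongest is KTB.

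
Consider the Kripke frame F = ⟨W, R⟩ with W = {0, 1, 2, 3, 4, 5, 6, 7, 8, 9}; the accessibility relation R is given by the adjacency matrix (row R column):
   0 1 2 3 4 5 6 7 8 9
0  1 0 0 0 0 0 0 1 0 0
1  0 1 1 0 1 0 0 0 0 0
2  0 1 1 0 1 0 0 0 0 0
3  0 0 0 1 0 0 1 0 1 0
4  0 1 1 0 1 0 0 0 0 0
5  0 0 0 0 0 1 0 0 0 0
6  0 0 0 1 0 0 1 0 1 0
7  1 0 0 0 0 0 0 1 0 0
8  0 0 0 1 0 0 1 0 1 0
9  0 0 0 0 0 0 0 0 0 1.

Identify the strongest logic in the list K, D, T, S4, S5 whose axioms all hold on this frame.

S5

Serial (axiom D): yes — every world has a successor (e.g. 0 R 0).
Reflexive (axiom T): yes — every world is R-related to itself.
Transitive (axiom 4): yes — every two-step R-path is closed by a direct edge.
Euclidean (axiom 5): yes — any two successors of a common world are R-related.
So F validates K, D, T, S4, S5. The strongest is S5.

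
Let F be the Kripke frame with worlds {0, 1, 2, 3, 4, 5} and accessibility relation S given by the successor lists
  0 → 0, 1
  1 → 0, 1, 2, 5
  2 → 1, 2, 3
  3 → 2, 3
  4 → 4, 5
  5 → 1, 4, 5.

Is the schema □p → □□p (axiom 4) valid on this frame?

By correspondence theory, 4 is valid on a frame iff S is transitive.
Transitive: no — 0 S 1 and 1 S 2, but not 0 S 2.

No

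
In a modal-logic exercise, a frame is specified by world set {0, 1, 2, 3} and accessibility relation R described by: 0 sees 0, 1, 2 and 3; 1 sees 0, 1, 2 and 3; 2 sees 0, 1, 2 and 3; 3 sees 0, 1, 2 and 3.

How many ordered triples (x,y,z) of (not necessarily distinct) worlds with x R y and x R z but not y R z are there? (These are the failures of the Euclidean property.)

0

R is Euclidean; there are no such tuples.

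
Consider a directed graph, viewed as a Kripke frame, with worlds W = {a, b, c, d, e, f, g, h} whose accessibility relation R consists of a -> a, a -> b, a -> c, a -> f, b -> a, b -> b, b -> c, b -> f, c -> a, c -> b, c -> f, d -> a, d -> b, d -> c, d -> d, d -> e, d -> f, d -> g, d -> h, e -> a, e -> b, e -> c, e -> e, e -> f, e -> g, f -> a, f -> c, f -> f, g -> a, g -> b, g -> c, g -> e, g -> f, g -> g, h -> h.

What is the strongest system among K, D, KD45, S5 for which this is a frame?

D

Serial (axiom D): yes — every world has a successor (e.g. a R a).
Euclidean (axiom 5): no — a R f and a R b, but not f R b.
Transitive (axiom 4): no — f R a and a R b, but not f R b.
Reflexive (axiom T): no — c is not related to itself.
So F validates K, D; KD45 would additionally require R to be Euclidean and transitive. The strongest is D.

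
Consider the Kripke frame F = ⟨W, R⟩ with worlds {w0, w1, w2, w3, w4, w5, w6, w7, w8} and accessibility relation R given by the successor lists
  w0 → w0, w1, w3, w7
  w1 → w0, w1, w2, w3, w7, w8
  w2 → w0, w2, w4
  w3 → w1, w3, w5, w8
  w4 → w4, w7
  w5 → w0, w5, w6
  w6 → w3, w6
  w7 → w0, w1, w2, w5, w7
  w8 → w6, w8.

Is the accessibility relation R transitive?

Transitive: no — w0 R w1 and w1 R w2, but not w0 R w2.

No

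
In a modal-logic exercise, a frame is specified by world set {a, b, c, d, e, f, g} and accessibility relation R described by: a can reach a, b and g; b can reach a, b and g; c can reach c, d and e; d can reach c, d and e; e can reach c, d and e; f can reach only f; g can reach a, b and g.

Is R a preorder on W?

Reflexive: yes — every world is R-related to itself.
Transitive: yes — every two-step R-path is closed by a direct edge.
So R is a preorder.

Yes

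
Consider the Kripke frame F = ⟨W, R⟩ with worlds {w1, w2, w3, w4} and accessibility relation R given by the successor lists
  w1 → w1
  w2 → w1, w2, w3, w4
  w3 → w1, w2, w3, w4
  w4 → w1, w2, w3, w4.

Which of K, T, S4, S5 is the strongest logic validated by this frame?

S4

Reflexive (axiom T): yes — every world is R-related to itself.
Transitive (axiom 4): yes — every two-step R-path is closed by a direct edge.
Euclidean (axiom 5): no — w2 R w1 and w2 R w3, but not w1 R w3.
So F validates K, T, S4; S5 would additionally require R to be Euclidean. The strongest is S4.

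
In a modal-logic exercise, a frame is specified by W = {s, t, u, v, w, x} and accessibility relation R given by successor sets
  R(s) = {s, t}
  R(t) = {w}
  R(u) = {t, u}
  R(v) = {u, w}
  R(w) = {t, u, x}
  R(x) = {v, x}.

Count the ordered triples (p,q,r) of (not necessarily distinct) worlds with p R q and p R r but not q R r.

Enumerating: (s,t,s), (s,t,t), (t,w,w), (u,t,t), (u,t,u), (v,u,w), (v,w,w), (w,t,t), (w,t,u), (w,t,x), (w,u,x), (w,x,t), (w,x,u), (x,v,v), (x,v,x).

15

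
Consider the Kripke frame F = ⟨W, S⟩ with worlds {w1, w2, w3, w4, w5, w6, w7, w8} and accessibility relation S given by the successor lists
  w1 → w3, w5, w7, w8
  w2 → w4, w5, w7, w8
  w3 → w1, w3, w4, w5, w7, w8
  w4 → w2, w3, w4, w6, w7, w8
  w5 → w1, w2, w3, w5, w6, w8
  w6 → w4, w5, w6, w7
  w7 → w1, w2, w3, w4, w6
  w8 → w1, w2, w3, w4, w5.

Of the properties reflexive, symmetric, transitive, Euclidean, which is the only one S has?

Reflexive: no — w1 is not related to itself.
Symmetric: yes — every pair in S has its reverse in S.
Transitive: no — w1 S w3 and w3 S w4, but not w1 S w4.
Euclidean: no — w1 S w5 and w1 S w7, but not w5 S w7.
Only symmetric holds.

symmetric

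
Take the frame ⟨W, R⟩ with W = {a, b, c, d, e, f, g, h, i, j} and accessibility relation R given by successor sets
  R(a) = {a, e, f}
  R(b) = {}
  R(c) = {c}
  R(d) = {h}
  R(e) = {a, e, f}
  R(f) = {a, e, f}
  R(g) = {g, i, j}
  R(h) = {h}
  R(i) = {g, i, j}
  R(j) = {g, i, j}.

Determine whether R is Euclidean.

Yes

Euclidean: yes — any two successors of a common world are R-related.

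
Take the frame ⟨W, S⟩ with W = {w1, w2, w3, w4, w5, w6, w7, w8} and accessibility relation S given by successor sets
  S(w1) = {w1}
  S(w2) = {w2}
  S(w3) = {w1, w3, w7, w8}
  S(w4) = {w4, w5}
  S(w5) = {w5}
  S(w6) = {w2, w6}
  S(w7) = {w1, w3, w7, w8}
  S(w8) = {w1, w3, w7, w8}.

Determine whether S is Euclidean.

Euclidean: no — w3 S w1 and w3 S w7, but not w1 S w7.

No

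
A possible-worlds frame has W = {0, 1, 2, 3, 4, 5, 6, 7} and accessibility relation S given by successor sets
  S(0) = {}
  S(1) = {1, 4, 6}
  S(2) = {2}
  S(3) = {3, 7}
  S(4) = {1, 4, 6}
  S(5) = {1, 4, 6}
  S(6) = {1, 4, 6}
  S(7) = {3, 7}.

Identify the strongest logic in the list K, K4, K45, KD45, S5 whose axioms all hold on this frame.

K45

Transitive (axiom 4): yes — every two-step S-path is closed by a direct edge.
Euclidean (axiom 5): yes — any two successors of a common world are S-related.
Serial (axiom D): no — 0 has no S-successor.
Reflexive (axiom T): no — 0 is not related to itself.
So F validates K, K4, K45; KD45 would additionally require S to be serial. The strongest is K45.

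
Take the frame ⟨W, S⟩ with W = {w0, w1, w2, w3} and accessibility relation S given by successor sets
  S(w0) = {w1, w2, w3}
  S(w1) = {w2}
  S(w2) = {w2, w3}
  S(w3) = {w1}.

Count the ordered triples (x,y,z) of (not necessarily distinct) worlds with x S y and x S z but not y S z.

Enumerating: (w0,w1,w1), (w0,w1,w3), (w0,w2,w1), (w0,w3,w2), (w0,w3,w3), (w2,w3,w2), (w2,w3,w3), (w3,w1,w1).

8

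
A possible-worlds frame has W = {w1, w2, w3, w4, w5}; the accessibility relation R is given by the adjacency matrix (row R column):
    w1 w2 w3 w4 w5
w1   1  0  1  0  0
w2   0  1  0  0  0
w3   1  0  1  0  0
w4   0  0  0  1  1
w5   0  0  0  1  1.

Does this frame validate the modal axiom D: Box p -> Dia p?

Axiom D corresponds to the accessibility relation being serial.
Serial: yes — every world has a successor (e.g. w1 R w1).

Yes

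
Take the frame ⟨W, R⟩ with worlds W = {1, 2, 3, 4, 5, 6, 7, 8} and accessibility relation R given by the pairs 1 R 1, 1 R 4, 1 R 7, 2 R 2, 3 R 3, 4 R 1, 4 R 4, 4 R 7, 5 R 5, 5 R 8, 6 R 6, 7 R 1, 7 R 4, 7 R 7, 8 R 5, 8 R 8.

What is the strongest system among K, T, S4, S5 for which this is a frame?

S5

Reflexive (axiom T): yes — every world is R-related to itself.
Transitive (axiom 4): yes — every two-step R-path is closed by a direct edge.
Euclidean (axiom 5): yes — any two successors of a common world are R-related.
So F validates K, T, S4, S5. The strongest is S5.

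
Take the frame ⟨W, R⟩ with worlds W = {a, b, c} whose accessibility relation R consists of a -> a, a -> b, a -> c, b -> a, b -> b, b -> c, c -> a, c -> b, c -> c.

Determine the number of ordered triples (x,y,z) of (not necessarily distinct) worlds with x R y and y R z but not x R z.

R is transitive; there are no such tuples.

0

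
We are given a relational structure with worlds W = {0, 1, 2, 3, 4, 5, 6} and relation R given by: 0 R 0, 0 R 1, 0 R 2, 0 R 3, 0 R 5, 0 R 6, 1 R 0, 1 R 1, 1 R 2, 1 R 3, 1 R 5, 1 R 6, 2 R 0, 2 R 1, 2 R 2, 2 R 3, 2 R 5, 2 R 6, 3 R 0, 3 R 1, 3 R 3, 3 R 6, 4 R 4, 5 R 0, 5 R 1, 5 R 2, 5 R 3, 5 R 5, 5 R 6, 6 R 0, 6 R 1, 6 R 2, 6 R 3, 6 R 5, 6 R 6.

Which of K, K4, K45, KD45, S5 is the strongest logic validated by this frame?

K

Transitive (axiom 4): no — 3 R 0 and 0 R 2, but not 3 R 2.
Euclidean (axiom 5): no — 0 R 3 and 0 R 2, but not 3 R 2.
Serial (axiom D): yes — every world has a successor (e.g. 0 R 0).
Reflexive (axiom T): yes — every world is R-related to itself.
So F validates K; K4 would additionally require R to be transitive. The strongest is K.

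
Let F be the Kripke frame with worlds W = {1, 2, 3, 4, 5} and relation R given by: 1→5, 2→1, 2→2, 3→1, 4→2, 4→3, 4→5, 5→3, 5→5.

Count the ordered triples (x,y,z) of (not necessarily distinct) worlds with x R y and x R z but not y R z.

11

Enumerating: (2,1,1), (2,1,2), (3,1,1), (4,2,3), (4,2,5), (4,3,2), (4,3,3), (4,3,5), (4,5,2), (5,3,3), (5,3,5).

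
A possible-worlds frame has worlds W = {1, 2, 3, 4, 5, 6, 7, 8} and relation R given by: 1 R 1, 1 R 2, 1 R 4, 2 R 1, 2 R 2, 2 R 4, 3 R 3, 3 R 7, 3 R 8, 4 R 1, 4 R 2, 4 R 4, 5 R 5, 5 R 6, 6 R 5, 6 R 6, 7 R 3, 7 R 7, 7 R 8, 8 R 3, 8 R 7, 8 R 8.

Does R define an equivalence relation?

Yes

Reflexive: yes — every world is R-related to itself.
Symmetric: yes — every pair in R has its reverse in R.
Transitive: yes — every two-step R-path is closed by a direct edge.
So R is an equivalence relation.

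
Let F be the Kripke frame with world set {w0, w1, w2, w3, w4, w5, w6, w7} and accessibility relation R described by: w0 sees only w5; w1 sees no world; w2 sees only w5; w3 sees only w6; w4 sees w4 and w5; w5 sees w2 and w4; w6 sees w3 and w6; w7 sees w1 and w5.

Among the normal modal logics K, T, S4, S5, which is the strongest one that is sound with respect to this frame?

Reflexive (axiom T): no — w0 is not related to itself.
Transitive (axiom 4): no — w0 R w5 and w5 R w2, but not w0 R w2.
Euclidean (axiom 5): no — w5 R w2 and w5 R w4, but not w2 R w4.
So F validates K; T would additionally require R to be reflexive. The strongest is K.

K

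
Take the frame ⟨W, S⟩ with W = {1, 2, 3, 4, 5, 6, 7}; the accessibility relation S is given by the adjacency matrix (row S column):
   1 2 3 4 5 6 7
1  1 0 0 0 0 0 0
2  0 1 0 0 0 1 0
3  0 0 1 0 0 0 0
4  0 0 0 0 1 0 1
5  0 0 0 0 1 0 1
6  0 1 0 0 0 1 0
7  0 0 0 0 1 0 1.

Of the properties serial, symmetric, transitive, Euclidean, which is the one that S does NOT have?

Serial: yes — every world has a successor (e.g. 1 S 1).
Symmetric: no — 4 S 5 but not 5 S 4.
Transitive: yes — every two-step S-path is closed by a direct edge.
Euclidean: yes — any two successors of a common world are S-related.
Only symmetric fails.

symmetric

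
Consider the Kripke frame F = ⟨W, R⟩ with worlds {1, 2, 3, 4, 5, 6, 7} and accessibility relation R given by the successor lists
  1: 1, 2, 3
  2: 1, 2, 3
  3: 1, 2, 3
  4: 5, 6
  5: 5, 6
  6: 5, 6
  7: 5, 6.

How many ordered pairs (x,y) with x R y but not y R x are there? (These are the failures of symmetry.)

Enumerating: (4,5), (4,6), (7,5), (7,6).

4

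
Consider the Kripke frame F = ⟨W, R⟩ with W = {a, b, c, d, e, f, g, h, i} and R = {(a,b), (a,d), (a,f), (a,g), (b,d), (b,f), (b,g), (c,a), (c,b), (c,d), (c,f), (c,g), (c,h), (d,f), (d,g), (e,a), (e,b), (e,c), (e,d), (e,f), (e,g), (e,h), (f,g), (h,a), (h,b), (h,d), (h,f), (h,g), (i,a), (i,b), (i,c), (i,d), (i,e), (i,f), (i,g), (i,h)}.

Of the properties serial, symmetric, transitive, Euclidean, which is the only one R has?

transitive

Serial: no — g has no R-successor.
Symmetric: no — a R b but not b R a.
Transitive: yes — every two-step R-path is closed by a direct edge.
Euclidean: no — a R d and a R b, but not d R b.
Only transitive holds.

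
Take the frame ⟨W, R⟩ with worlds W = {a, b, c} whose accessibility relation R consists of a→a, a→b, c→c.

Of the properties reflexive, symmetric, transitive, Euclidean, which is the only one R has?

Reflexive: no — b is not related to itself.
Symmetric: no — a R b but not b R a.
Transitive: yes — every two-step R-path is closed by a direct edge.
Euclidean: no — a R b and a R a, but not b R a.
Only transitive holds.

transitive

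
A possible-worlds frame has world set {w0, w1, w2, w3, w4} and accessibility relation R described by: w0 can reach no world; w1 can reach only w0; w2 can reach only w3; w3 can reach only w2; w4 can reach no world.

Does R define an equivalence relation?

No

Reflexive: no — w0 is not related to itself.
Symmetric: no — w1 R w0 but not w0 R w1.
Transitive: no — w2 R w3 and w3 R w2, but not w2 R w2.
So R is not an equivalence relation.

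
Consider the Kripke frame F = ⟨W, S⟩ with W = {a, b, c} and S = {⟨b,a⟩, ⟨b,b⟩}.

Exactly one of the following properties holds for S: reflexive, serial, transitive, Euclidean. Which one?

transitive

Reflexive: no — a is not related to itself.
Serial: no — a has no S-successor.
Transitive: yes — every two-step S-path is closed by a direct edge.
Euclidean: no — b S a and b S a, but not a S a.
Only transitive holds.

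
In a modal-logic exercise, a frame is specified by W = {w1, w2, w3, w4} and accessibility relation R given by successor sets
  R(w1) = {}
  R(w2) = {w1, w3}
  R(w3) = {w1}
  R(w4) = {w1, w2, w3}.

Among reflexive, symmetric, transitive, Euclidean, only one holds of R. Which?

transitive

Reflexive: no — w1 is not related to itself.
Symmetric: no — w2 R w1 but not w1 R w2.
Transitive: yes — every two-step R-path is closed by a direct edge.
Euclidean: no — w2 R w1 and w2 R w3, but not w1 R w3.
Only transitive holds.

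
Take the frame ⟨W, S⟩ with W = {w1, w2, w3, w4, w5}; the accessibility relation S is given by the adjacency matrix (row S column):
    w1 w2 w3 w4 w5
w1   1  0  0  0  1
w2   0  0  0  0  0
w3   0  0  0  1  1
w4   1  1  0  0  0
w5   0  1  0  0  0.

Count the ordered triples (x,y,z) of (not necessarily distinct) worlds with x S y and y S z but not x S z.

Enumerating: (w1,w5,w2), (w3,w4,w1), (w3,w4,w2), (w3,w5,w2), (w4,w1,w5).

5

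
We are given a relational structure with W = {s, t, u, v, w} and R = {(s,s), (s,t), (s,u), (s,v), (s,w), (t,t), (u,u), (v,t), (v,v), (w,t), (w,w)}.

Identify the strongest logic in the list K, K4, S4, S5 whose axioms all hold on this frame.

Transitive (axiom 4): yes — every two-step R-path is closed by a direct edge.
Reflexive (axiom T): yes — every world is R-related to itself.
Euclidean (axiom 5): no — s R t and s R u, but not t R u.
So F validates K, K4, S4; S5 would additionally require R to be Euclidean. The strongest is S4.

S4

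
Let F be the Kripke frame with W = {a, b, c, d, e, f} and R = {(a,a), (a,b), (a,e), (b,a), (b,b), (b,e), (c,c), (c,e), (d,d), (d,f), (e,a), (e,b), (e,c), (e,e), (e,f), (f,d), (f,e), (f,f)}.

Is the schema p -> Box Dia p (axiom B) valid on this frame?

The schema B characterises exactly the symmetric frames.
Symmetric: yes — every pair in R has its reverse in R.

Yes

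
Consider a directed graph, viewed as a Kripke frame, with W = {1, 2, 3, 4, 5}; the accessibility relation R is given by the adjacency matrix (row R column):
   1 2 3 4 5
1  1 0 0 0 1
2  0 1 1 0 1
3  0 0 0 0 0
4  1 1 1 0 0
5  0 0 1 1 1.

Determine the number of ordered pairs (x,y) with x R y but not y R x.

8

Enumerating: (1,5), (2,3), (2,5), (4,1), (4,2), (4,3), (5,3), (5,4).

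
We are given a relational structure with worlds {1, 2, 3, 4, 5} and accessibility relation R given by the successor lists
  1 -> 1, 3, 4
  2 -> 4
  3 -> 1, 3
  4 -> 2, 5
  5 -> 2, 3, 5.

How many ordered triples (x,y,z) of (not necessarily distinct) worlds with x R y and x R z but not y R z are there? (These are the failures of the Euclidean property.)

12

Enumerating: (1,3,4), (1,4,1), (1,4,3), (1,4,4), (2,4,4), (4,2,2), (4,2,5), (5,2,2), (5,2,3), (5,2,5), (5,3,2), (5,3,5).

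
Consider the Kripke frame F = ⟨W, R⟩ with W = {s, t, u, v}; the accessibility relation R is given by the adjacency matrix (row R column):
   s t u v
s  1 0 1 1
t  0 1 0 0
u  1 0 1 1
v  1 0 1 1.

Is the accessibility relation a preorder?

Reflexive: yes — every world is R-related to itself.
Transitive: yes — every two-step R-path is closed by a direct edge.
So R is a preorder.

Yes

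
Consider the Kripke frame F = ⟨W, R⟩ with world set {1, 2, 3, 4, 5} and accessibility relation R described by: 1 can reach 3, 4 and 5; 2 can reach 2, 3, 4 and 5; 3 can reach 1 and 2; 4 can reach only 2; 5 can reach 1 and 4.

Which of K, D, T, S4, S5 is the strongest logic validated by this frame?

D

Serial (axiom D): yes — every world has a successor (e.g. 1 R 3).
Reflexive (axiom T): no — 1 is not related to itself.
Transitive (axiom 4): no — 1 R 3 and 3 R 2, but not 1 R 2.
Euclidean (axiom 5): no — 1 R 3 and 1 R 4, but not 3 R 4.
So F validates K, D; T would additionally require R to be reflexive. The strongest is D.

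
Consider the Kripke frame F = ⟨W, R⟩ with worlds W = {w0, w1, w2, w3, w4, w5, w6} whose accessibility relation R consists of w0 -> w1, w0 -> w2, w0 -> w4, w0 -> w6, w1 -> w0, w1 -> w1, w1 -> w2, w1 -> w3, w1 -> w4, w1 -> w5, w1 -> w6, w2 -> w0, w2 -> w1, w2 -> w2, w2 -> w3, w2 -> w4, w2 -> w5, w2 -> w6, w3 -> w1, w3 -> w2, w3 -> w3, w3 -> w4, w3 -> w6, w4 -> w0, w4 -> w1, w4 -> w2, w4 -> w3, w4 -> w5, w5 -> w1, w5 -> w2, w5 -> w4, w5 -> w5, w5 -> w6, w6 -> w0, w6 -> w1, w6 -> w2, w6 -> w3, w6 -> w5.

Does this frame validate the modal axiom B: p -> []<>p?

Axiom B corresponds to the accessibility relation being symmetric.
Symmetric: yes — every pair in R has its reverse in R.

Yes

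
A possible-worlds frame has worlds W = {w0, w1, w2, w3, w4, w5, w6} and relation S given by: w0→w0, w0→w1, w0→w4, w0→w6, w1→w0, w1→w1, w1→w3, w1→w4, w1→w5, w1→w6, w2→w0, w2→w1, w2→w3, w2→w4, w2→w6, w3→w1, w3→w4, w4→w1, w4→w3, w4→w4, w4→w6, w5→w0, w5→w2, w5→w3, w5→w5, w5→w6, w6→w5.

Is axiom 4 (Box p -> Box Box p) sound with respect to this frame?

Axiom 4 corresponds to the accessibility relation being transitive.
Transitive: no — w0 S w1 and w1 S w3, but not w0 S w3.

No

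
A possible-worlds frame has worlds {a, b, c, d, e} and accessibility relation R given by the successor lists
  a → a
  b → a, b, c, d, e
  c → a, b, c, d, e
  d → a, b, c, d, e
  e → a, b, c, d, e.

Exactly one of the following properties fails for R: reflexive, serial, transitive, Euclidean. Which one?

Reflexive: yes — every world is R-related to itself.
Serial: yes — every world has a successor (e.g. a R a).
Transitive: yes — every two-step R-path is closed by a direct edge.
Euclidean: no — b R a and b R c, but not a R c.
Only Euclidean fails.

Euclidean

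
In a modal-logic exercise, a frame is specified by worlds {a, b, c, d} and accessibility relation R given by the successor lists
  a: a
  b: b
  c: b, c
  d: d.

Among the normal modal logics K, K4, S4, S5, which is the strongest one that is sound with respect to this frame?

S4

Transitive (axiom 4): yes — every two-step R-path is closed by a direct edge.
Reflexive (axiom T): yes — every world is R-related to itself.
Euclidean (axiom 5): no — c R b and c R c, but not b R c.
So F validates K, K4, S4; S5 would additionally require R to be Euclidean. The strongest is S4.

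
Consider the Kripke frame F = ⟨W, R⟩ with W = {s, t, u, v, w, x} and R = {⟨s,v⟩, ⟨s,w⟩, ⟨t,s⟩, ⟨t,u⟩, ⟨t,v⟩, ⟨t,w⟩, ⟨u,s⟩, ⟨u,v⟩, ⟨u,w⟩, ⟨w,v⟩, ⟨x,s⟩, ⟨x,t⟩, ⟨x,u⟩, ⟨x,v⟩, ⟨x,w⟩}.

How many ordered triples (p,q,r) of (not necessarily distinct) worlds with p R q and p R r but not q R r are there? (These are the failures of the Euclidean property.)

Enumerating: (s,v,v), (s,v,w), (s,w,w), (t,s,s), (t,s,u), (t,u,u), (t,v,s), (t,v,u), (t,v,v), (t,v,w), (t,w,s), (t,w,u), … and 23 more.
Total: 35.

35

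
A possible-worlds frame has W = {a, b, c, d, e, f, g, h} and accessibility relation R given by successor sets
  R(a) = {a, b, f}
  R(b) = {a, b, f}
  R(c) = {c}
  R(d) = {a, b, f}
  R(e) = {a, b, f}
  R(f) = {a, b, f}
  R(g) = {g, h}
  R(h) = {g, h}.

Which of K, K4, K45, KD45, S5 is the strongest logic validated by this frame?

KD45

Transitive (axiom 4): yes — every two-step R-path is closed by a direct edge.
Euclidean (axiom 5): yes — any two successors of a common world are R-related.
Serial (axiom D): yes — every world has a successor (e.g. a R a).
Reflexive (axiom T): no — d is not related to itself.
So F validates K, K4, K45, KD45; S5 would additionally require R to be reflexive. The strongest is KD45.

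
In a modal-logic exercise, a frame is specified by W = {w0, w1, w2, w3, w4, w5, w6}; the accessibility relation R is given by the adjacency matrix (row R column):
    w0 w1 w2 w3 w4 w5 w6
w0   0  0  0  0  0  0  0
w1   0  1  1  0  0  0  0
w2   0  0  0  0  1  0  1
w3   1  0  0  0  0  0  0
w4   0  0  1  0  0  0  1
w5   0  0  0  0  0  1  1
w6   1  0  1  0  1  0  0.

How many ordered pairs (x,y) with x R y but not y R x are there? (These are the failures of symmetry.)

Enumerating: (w1,w2), (w3,w0), (w5,w6), (w6,w0).

4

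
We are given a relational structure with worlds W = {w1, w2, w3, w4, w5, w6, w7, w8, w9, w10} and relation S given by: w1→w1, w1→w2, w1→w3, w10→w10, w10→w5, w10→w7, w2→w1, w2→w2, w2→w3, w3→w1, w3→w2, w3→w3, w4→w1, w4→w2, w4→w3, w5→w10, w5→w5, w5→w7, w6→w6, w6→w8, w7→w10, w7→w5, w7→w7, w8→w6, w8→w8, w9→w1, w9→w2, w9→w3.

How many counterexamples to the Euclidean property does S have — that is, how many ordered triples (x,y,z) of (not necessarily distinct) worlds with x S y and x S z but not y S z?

S is Euclidean; there are no such tuples.

0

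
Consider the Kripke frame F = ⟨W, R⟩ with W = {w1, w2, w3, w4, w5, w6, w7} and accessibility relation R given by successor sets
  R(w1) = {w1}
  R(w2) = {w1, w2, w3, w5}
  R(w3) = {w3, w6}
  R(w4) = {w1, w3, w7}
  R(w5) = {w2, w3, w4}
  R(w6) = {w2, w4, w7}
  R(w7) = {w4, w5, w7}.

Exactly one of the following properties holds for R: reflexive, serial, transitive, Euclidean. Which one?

Reflexive: no — w4 is not related to itself.
Serial: yes — every world has a successor (e.g. w1 R w1).
Transitive: no — w2 R w3 and w3 R w6, but not w2 R w6.
Euclidean: no — w2 R w1 and w2 R w3, but not w1 R w3.
Only serial holds.

serial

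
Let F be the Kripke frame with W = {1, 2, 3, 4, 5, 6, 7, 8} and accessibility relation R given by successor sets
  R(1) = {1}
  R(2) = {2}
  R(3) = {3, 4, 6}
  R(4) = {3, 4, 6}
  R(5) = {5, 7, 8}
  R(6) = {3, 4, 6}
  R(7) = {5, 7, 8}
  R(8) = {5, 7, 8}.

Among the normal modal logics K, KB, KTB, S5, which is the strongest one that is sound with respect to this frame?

Symmetric (axiom B): yes — every pair in R has its reverse in R.
Reflexive (axiom T): yes — every world is R-related to itself.
Euclidean (axiom 5): yes — any two successors of a common world are R-related.
So F validates K, KB, KTB, S5. The strongest is S5.

S5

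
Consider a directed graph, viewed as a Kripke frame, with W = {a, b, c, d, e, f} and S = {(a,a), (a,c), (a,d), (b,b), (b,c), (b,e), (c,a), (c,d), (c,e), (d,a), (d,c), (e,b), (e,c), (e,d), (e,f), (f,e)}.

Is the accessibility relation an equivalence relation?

Reflexive: no — c is not related to itself.
Symmetric: no — b S c but not c S b.
Transitive: no — a S c and c S e, but not a S e.
So S is not an equivalence relation.

No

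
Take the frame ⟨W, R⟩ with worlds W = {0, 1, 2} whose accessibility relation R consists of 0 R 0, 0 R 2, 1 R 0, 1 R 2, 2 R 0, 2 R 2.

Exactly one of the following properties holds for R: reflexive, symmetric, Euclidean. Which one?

Euclidean

Reflexive: no — 1 is not related to itself.
Symmetric: no — 1 R 0 but not 0 R 1.
Euclidean: yes — any two successors of a common world are R-related.
Only Euclidean holds.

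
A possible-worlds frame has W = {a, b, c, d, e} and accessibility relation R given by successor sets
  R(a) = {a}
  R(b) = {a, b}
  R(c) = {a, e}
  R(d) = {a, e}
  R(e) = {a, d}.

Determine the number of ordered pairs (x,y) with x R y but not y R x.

5

Enumerating: (b,a), (c,a), (c,e), (d,a), (e,a).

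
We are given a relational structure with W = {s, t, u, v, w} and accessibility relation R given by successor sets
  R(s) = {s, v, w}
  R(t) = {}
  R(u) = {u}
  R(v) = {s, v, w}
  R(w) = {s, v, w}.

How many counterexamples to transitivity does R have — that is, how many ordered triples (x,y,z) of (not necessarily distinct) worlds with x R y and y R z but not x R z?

R is transitive; there are no such tuples.

0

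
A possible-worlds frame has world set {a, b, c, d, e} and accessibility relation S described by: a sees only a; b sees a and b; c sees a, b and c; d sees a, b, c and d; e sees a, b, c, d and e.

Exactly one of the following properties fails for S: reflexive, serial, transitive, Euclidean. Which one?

Reflexive: yes — every world is S-related to itself.
Serial: yes — every world has a successor (e.g. a S a).
Transitive: yes — every two-step S-path is closed by a direct edge.
Euclidean: no — c S a and c S b, but not a S b.
Only Euclidean fails.

Euclidean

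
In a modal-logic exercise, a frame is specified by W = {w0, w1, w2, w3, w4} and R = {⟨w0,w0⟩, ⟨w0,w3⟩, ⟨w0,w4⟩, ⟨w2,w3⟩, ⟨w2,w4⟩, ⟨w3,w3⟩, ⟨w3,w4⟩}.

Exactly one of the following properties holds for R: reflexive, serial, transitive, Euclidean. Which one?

Reflexive: no — w1 is not related to itself.
Serial: no — w1 has no R-successor.
Transitive: yes — every two-step R-path is closed by a direct edge.
Euclidean: no — w0 R w4 and w0 R w3, but not w4 R w3.
Only transitive holds.

transitive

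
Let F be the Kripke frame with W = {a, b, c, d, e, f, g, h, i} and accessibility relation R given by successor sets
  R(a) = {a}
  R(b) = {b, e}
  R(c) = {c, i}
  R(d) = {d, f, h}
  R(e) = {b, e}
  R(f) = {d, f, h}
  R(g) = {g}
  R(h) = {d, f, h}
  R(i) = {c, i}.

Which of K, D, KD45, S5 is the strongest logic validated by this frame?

Serial (axiom D): yes — every world has a successor (e.g. a R a).
Euclidean (axiom 5): yes — any two successors of a common world are R-related.
Transitive (axiom 4): yes — every two-step R-path is closed by a direct edge.
Reflexive (axiom T): yes — every world is R-related to itself.
So F validates K, D, KD45, S5. The strongest is S5.

S5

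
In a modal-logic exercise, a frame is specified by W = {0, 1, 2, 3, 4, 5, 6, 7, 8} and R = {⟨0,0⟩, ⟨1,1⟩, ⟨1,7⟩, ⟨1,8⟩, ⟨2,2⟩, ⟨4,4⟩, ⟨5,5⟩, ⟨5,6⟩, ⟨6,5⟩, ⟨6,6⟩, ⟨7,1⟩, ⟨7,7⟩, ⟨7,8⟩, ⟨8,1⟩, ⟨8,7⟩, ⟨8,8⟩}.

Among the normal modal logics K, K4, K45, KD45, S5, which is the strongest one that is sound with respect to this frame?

K45

Transitive (axiom 4): yes — every two-step R-path is closed by a direct edge.
Euclidean (axiom 5): yes — any two successors of a common world are R-related.
Serial (axiom D): no — 3 has no R-successor.
Reflexive (axiom T): no — 3 is not related to itself.
So F validates K, K4, K45; KD45 would additionally require R to be serial. The strongest is K45.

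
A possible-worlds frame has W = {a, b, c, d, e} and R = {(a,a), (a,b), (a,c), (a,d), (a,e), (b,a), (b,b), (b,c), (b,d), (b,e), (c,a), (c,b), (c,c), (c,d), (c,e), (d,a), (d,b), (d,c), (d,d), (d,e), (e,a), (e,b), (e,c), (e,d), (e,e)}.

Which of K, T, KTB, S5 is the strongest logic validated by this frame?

Reflexive (axiom T): yes — every world is R-related to itself.
Symmetric (axiom B): yes — every pair in R has its reverse in R.
Euclidean (axiom 5): yes — any two successors of a common world are R-related.
So F validates K, T, KTB, S5. The strongest is S5.

S5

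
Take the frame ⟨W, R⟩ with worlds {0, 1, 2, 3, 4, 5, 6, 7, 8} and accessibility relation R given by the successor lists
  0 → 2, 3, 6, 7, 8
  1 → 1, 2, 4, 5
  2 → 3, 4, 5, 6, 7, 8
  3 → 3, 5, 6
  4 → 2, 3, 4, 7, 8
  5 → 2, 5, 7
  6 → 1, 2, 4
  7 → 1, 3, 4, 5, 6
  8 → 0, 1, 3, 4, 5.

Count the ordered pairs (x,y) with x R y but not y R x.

21

Enumerating: (0,2), (0,3), (0,6), (0,7), (1,2), (1,4), (1,5), (2,3), (2,7), (2,8), (3,5), (3,6), … and 9 more.
Total: 21.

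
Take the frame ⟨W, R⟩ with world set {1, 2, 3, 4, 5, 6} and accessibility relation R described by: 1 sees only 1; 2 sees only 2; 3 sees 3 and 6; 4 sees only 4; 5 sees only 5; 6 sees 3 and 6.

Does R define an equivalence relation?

Reflexive: yes — every world is R-related to itself.
Symmetric: yes — every pair in R has its reverse in R.
Transitive: yes — every two-step R-path is closed by a direct edge.
So R is an equivalence relation.

Yes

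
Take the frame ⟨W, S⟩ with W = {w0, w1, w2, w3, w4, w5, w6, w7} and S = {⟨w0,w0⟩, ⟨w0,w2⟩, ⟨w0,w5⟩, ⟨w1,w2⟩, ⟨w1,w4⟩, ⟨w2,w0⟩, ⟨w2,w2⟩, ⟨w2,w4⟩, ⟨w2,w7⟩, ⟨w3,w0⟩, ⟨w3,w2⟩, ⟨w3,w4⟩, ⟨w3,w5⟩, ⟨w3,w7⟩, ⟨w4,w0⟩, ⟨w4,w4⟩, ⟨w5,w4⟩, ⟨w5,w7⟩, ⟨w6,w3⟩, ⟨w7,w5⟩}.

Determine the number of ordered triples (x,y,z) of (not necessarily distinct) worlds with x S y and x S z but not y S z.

Enumerating: (w0,w2,w5), (w0,w5,w0), (w0,w5,w2), (w0,w5,w5), (w1,w4,w2), (w2,w0,w4), (w2,w0,w7), (w2,w4,w2), (w2,w4,w7), (w2,w7,w0), (w2,w7,w2), (w2,w7,w4), … and 20 more.
Total: 32.

32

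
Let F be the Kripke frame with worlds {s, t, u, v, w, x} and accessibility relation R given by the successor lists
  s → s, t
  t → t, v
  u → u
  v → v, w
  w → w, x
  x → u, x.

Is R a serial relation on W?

Serial: yes — every world has a successor (e.g. s R s).

Yes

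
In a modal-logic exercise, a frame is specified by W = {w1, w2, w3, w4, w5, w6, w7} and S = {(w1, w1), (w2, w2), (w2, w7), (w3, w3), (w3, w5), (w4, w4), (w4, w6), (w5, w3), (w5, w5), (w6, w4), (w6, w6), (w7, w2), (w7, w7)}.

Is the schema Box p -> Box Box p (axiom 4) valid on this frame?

By correspondence theory, 4 is valid on a frame iff S is transitive.
Transitive: yes — every two-step S-path is closed by a direct edge.

Yes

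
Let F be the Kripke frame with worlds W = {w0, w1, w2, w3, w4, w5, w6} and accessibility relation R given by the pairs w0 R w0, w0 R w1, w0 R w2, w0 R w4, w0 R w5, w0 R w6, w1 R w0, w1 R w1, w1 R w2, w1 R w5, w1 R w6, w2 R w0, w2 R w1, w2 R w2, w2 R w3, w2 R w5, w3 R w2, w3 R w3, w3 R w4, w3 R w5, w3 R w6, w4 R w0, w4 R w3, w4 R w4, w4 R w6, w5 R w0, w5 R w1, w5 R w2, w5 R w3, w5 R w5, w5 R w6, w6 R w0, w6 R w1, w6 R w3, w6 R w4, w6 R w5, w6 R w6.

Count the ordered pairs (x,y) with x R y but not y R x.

R is symmetric; there are no such tuples.

0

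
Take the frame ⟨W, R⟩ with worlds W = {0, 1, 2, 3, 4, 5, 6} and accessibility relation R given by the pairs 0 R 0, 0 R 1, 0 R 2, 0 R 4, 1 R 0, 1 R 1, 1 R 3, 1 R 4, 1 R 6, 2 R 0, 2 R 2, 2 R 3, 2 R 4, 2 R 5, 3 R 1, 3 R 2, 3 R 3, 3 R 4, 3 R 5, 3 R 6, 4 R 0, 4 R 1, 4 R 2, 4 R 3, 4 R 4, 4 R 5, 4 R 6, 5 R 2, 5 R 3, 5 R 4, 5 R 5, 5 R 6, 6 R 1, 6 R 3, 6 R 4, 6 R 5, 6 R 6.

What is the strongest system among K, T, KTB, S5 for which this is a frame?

Reflexive (axiom T): yes — every world is R-related to itself.
Symmetric (axiom B): yes — every pair in R has its reverse in R.
Euclidean (axiom 5): no — 0 R 1 and 0 R 2, but not 1 R 2.
So F validates K, T, KTB; S5 would additionally require R to be Euclidean. The strongest is KTB.

KTB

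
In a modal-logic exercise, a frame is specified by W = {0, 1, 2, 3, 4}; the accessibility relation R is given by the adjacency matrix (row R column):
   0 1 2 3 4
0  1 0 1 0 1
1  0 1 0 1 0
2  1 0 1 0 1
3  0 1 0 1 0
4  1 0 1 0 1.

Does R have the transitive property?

Transitive: yes — every two-step R-path is closed by a direct edge.

Yes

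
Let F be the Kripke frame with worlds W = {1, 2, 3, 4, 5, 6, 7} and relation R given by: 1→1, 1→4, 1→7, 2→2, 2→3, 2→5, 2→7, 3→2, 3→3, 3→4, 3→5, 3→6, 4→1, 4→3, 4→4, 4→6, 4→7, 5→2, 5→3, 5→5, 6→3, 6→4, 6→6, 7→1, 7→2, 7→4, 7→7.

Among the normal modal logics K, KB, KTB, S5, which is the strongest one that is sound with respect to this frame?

KTB

Symmetric (axiom B): yes — every pair in R has its reverse in R.
Reflexive (axiom T): yes — every world is R-related to itself.
Euclidean (axiom 5): no — 2 R 3 and 2 R 7, but not 3 R 7.
So F validates K, KB, KTB; S5 would additionally require R to be Euclidean. The strongest is KTB.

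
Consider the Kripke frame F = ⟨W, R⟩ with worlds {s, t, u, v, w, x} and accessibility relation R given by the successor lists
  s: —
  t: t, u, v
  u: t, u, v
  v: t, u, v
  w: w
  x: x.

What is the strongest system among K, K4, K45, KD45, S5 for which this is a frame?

Transitive (axiom 4): yes — every two-step R-path is closed by a direct edge.
Euclidean (axiom 5): yes — any two successors of a common world are R-related.
Serial (axiom D): no — s has no R-successor.
Reflexive (axiom T): no — s is not related to itself.
So F validates K, K4, K45; KD45 would additionally require R to be serial. The strongest is K45.

K45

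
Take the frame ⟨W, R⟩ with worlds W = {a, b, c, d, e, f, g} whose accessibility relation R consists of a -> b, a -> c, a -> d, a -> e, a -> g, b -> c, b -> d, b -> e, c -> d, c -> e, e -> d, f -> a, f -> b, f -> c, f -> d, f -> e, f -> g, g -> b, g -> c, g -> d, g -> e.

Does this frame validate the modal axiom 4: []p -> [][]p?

Yes

By correspondence theory, 4 is valid on a frame iff R is transitive.
Transitive: yes — every two-step R-path is closed by a direct edge.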